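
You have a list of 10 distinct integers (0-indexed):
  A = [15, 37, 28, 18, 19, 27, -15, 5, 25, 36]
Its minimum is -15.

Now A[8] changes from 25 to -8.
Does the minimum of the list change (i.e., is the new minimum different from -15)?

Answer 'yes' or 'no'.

Answer: no

Derivation:
Old min = -15
Change: A[8] 25 -> -8
Changed element was NOT the min; min changes only if -8 < -15.
New min = -15; changed? no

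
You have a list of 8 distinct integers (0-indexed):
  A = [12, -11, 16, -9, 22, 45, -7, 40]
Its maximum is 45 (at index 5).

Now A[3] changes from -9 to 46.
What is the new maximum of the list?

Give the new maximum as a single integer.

Answer: 46

Derivation:
Old max = 45 (at index 5)
Change: A[3] -9 -> 46
Changed element was NOT the old max.
  New max = max(old_max, new_val) = max(45, 46) = 46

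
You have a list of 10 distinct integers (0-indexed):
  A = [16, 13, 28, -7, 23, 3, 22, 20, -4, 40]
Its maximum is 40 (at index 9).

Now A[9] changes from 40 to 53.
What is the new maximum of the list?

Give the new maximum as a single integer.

Old max = 40 (at index 9)
Change: A[9] 40 -> 53
Changed element WAS the max -> may need rescan.
  Max of remaining elements: 28
  New max = max(53, 28) = 53

Answer: 53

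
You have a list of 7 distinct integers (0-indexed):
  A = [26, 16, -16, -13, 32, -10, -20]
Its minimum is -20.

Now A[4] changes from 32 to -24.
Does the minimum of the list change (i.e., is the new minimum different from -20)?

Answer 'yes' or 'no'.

Old min = -20
Change: A[4] 32 -> -24
Changed element was NOT the min; min changes only if -24 < -20.
New min = -24; changed? yes

Answer: yes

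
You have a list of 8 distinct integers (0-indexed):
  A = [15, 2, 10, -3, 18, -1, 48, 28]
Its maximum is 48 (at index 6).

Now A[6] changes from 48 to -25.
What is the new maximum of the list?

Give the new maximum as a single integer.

Answer: 28

Derivation:
Old max = 48 (at index 6)
Change: A[6] 48 -> -25
Changed element WAS the max -> may need rescan.
  Max of remaining elements: 28
  New max = max(-25, 28) = 28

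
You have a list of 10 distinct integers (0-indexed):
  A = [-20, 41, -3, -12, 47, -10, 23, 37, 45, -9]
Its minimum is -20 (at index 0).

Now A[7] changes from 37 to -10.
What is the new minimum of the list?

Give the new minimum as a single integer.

Answer: -20

Derivation:
Old min = -20 (at index 0)
Change: A[7] 37 -> -10
Changed element was NOT the old min.
  New min = min(old_min, new_val) = min(-20, -10) = -20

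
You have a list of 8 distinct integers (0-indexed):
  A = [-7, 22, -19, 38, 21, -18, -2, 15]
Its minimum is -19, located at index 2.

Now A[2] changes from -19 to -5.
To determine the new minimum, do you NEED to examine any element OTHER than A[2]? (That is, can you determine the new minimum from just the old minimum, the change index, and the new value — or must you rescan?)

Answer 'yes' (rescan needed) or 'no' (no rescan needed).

Answer: yes

Derivation:
Old min = -19 at index 2
Change at index 2: -19 -> -5
Index 2 WAS the min and new value -5 > old min -19. Must rescan other elements to find the new min.
Needs rescan: yes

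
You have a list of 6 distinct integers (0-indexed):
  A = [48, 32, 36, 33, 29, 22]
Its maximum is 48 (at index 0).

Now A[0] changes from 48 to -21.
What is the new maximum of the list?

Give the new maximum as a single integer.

Answer: 36

Derivation:
Old max = 48 (at index 0)
Change: A[0] 48 -> -21
Changed element WAS the max -> may need rescan.
  Max of remaining elements: 36
  New max = max(-21, 36) = 36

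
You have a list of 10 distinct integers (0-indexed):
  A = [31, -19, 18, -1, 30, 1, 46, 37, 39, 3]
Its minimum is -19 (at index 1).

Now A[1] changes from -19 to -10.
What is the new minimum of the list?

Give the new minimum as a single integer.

Old min = -19 (at index 1)
Change: A[1] -19 -> -10
Changed element WAS the min. Need to check: is -10 still <= all others?
  Min of remaining elements: -1
  New min = min(-10, -1) = -10

Answer: -10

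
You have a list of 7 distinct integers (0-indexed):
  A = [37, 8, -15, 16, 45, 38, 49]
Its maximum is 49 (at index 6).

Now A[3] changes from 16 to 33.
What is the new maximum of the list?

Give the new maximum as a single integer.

Old max = 49 (at index 6)
Change: A[3] 16 -> 33
Changed element was NOT the old max.
  New max = max(old_max, new_val) = max(49, 33) = 49

Answer: 49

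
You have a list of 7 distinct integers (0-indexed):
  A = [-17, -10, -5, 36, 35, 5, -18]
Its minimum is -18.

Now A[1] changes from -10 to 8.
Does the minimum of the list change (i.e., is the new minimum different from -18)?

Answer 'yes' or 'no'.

Answer: no

Derivation:
Old min = -18
Change: A[1] -10 -> 8
Changed element was NOT the min; min changes only if 8 < -18.
New min = -18; changed? no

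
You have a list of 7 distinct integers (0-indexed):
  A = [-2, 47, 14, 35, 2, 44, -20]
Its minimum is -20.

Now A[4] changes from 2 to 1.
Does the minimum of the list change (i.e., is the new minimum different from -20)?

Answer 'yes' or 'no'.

Answer: no

Derivation:
Old min = -20
Change: A[4] 2 -> 1
Changed element was NOT the min; min changes only if 1 < -20.
New min = -20; changed? no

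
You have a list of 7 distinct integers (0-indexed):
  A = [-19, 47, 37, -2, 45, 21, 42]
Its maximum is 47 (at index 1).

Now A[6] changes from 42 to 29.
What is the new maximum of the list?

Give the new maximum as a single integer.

Answer: 47

Derivation:
Old max = 47 (at index 1)
Change: A[6] 42 -> 29
Changed element was NOT the old max.
  New max = max(old_max, new_val) = max(47, 29) = 47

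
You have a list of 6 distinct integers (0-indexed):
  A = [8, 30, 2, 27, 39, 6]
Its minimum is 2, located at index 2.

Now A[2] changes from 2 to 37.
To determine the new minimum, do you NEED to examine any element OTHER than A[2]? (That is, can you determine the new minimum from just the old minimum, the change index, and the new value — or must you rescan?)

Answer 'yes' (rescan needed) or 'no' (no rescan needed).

Old min = 2 at index 2
Change at index 2: 2 -> 37
Index 2 WAS the min and new value 37 > old min 2. Must rescan other elements to find the new min.
Needs rescan: yes

Answer: yes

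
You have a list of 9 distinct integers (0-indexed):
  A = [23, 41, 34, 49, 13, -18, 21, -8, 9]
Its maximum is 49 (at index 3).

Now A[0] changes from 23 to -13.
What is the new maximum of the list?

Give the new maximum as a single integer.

Old max = 49 (at index 3)
Change: A[0] 23 -> -13
Changed element was NOT the old max.
  New max = max(old_max, new_val) = max(49, -13) = 49

Answer: 49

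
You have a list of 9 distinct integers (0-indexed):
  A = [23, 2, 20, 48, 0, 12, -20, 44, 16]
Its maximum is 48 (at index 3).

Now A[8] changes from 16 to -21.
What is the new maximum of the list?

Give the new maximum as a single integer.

Old max = 48 (at index 3)
Change: A[8] 16 -> -21
Changed element was NOT the old max.
  New max = max(old_max, new_val) = max(48, -21) = 48

Answer: 48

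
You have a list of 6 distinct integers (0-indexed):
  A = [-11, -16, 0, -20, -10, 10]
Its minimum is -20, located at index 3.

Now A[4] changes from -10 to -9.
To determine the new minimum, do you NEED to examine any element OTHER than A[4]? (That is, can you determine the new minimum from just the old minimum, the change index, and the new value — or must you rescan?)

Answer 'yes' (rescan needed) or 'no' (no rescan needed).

Old min = -20 at index 3
Change at index 4: -10 -> -9
Index 4 was NOT the min. New min = min(-20, -9). No rescan of other elements needed.
Needs rescan: no

Answer: no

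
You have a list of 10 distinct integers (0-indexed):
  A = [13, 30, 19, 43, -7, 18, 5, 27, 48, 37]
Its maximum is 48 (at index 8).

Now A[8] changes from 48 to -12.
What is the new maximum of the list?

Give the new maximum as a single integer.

Answer: 43

Derivation:
Old max = 48 (at index 8)
Change: A[8] 48 -> -12
Changed element WAS the max -> may need rescan.
  Max of remaining elements: 43
  New max = max(-12, 43) = 43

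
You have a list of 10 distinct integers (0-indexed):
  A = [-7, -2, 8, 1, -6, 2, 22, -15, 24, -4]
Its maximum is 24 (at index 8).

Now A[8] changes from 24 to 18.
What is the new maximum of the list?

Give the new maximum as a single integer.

Old max = 24 (at index 8)
Change: A[8] 24 -> 18
Changed element WAS the max -> may need rescan.
  Max of remaining elements: 22
  New max = max(18, 22) = 22

Answer: 22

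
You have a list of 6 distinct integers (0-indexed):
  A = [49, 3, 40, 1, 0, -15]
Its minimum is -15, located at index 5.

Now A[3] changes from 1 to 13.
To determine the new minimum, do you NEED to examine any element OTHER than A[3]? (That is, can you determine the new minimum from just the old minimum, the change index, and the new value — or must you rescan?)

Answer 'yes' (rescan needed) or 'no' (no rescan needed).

Old min = -15 at index 5
Change at index 3: 1 -> 13
Index 3 was NOT the min. New min = min(-15, 13). No rescan of other elements needed.
Needs rescan: no

Answer: no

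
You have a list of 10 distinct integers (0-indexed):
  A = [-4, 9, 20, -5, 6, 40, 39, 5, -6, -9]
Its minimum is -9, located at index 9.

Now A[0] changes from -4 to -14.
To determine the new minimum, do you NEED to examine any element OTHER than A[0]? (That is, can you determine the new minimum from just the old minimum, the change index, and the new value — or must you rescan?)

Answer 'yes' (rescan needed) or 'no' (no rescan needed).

Answer: no

Derivation:
Old min = -9 at index 9
Change at index 0: -4 -> -14
Index 0 was NOT the min. New min = min(-9, -14). No rescan of other elements needed.
Needs rescan: no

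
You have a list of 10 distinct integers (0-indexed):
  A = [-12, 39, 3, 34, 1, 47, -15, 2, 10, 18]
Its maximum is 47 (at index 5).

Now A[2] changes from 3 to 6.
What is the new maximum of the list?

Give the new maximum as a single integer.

Old max = 47 (at index 5)
Change: A[2] 3 -> 6
Changed element was NOT the old max.
  New max = max(old_max, new_val) = max(47, 6) = 47

Answer: 47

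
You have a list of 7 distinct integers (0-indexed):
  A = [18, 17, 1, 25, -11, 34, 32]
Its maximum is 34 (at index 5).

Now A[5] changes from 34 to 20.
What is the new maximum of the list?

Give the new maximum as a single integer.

Answer: 32

Derivation:
Old max = 34 (at index 5)
Change: A[5] 34 -> 20
Changed element WAS the max -> may need rescan.
  Max of remaining elements: 32
  New max = max(20, 32) = 32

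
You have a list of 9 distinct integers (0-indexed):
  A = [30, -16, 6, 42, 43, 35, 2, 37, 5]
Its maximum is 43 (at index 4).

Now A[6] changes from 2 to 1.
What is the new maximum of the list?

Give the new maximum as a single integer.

Answer: 43

Derivation:
Old max = 43 (at index 4)
Change: A[6] 2 -> 1
Changed element was NOT the old max.
  New max = max(old_max, new_val) = max(43, 1) = 43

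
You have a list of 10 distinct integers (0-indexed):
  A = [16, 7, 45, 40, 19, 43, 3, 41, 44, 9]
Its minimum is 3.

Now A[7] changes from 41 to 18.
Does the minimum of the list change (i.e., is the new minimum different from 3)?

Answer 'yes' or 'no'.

Old min = 3
Change: A[7] 41 -> 18
Changed element was NOT the min; min changes only if 18 < 3.
New min = 3; changed? no

Answer: no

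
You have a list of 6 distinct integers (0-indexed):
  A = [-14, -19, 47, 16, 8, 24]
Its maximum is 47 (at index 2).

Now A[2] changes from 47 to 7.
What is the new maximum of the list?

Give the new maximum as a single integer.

Answer: 24

Derivation:
Old max = 47 (at index 2)
Change: A[2] 47 -> 7
Changed element WAS the max -> may need rescan.
  Max of remaining elements: 24
  New max = max(7, 24) = 24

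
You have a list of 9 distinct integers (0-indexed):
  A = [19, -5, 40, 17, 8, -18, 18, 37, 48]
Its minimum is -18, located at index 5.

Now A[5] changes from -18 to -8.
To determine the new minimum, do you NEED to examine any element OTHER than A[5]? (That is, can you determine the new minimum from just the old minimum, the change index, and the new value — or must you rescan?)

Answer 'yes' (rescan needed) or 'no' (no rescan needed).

Old min = -18 at index 5
Change at index 5: -18 -> -8
Index 5 WAS the min and new value -8 > old min -18. Must rescan other elements to find the new min.
Needs rescan: yes

Answer: yes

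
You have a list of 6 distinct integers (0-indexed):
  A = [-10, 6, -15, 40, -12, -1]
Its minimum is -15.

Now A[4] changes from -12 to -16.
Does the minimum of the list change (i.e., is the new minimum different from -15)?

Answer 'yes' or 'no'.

Answer: yes

Derivation:
Old min = -15
Change: A[4] -12 -> -16
Changed element was NOT the min; min changes only if -16 < -15.
New min = -16; changed? yes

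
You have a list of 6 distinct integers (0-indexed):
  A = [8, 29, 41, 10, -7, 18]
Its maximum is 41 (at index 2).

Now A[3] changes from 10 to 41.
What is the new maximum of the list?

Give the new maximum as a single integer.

Old max = 41 (at index 2)
Change: A[3] 10 -> 41
Changed element was NOT the old max.
  New max = max(old_max, new_val) = max(41, 41) = 41

Answer: 41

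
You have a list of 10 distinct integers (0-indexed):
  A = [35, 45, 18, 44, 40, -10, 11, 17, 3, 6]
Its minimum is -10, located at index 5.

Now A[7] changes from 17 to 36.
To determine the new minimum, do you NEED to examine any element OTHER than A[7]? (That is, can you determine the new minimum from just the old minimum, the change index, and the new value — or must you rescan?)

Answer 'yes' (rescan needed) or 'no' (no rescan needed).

Answer: no

Derivation:
Old min = -10 at index 5
Change at index 7: 17 -> 36
Index 7 was NOT the min. New min = min(-10, 36). No rescan of other elements needed.
Needs rescan: no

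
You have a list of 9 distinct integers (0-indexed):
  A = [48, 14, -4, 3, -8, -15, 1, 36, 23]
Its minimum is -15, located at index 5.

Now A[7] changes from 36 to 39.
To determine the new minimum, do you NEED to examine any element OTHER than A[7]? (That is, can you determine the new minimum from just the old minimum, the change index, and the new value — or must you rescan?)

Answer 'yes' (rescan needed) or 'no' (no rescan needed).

Answer: no

Derivation:
Old min = -15 at index 5
Change at index 7: 36 -> 39
Index 7 was NOT the min. New min = min(-15, 39). No rescan of other elements needed.
Needs rescan: no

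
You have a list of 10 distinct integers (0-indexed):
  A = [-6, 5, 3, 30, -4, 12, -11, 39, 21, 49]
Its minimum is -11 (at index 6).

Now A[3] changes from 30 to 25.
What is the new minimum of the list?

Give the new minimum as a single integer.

Answer: -11

Derivation:
Old min = -11 (at index 6)
Change: A[3] 30 -> 25
Changed element was NOT the old min.
  New min = min(old_min, new_val) = min(-11, 25) = -11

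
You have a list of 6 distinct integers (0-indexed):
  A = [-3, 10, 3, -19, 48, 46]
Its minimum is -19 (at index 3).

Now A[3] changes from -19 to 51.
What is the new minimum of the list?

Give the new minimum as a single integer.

Old min = -19 (at index 3)
Change: A[3] -19 -> 51
Changed element WAS the min. Need to check: is 51 still <= all others?
  Min of remaining elements: -3
  New min = min(51, -3) = -3

Answer: -3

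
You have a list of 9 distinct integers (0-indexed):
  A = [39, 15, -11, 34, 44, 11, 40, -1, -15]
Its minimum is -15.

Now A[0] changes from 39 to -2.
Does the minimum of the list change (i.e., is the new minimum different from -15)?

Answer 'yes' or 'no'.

Old min = -15
Change: A[0] 39 -> -2
Changed element was NOT the min; min changes only if -2 < -15.
New min = -15; changed? no

Answer: no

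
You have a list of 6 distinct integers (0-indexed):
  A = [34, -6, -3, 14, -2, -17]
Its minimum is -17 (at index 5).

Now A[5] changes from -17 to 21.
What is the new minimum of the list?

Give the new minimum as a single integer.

Answer: -6

Derivation:
Old min = -17 (at index 5)
Change: A[5] -17 -> 21
Changed element WAS the min. Need to check: is 21 still <= all others?
  Min of remaining elements: -6
  New min = min(21, -6) = -6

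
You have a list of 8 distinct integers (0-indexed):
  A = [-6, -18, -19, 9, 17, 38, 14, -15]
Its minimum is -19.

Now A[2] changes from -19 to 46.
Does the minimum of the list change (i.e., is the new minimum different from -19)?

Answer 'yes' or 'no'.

Old min = -19
Change: A[2] -19 -> 46
Changed element was the min; new min must be rechecked.
New min = -18; changed? yes

Answer: yes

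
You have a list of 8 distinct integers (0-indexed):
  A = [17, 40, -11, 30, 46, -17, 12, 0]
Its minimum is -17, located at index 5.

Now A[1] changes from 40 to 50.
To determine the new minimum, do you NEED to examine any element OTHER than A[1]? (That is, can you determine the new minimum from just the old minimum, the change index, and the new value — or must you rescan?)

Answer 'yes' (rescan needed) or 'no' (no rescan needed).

Old min = -17 at index 5
Change at index 1: 40 -> 50
Index 1 was NOT the min. New min = min(-17, 50). No rescan of other elements needed.
Needs rescan: no

Answer: no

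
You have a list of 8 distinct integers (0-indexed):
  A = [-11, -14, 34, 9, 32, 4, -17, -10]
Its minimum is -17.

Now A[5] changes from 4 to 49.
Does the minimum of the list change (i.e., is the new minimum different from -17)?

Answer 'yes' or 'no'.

Old min = -17
Change: A[5] 4 -> 49
Changed element was NOT the min; min changes only if 49 < -17.
New min = -17; changed? no

Answer: no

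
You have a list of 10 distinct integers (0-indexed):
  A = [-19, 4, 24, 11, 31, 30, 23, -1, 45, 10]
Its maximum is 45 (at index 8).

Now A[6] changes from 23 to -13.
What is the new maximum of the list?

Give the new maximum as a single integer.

Old max = 45 (at index 8)
Change: A[6] 23 -> -13
Changed element was NOT the old max.
  New max = max(old_max, new_val) = max(45, -13) = 45

Answer: 45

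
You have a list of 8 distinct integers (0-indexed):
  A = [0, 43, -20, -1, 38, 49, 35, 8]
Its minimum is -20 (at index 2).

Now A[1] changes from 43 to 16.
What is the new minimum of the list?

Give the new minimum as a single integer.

Old min = -20 (at index 2)
Change: A[1] 43 -> 16
Changed element was NOT the old min.
  New min = min(old_min, new_val) = min(-20, 16) = -20

Answer: -20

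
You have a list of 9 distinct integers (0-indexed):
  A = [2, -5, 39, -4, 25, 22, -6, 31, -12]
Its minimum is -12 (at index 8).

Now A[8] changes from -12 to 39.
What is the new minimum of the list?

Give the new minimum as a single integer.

Old min = -12 (at index 8)
Change: A[8] -12 -> 39
Changed element WAS the min. Need to check: is 39 still <= all others?
  Min of remaining elements: -6
  New min = min(39, -6) = -6

Answer: -6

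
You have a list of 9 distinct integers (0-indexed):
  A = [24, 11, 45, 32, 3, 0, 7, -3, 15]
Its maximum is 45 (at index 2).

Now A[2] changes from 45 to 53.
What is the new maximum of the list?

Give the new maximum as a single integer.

Answer: 53

Derivation:
Old max = 45 (at index 2)
Change: A[2] 45 -> 53
Changed element WAS the max -> may need rescan.
  Max of remaining elements: 32
  New max = max(53, 32) = 53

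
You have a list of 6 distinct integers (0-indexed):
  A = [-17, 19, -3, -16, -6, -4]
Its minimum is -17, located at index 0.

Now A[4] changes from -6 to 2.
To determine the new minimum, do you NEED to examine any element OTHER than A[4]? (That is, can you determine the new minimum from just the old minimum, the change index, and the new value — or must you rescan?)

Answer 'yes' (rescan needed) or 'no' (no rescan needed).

Answer: no

Derivation:
Old min = -17 at index 0
Change at index 4: -6 -> 2
Index 4 was NOT the min. New min = min(-17, 2). No rescan of other elements needed.
Needs rescan: no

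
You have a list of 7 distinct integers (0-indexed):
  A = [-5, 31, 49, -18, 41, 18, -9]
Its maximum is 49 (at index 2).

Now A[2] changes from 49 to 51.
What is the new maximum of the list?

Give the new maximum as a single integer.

Old max = 49 (at index 2)
Change: A[2] 49 -> 51
Changed element WAS the max -> may need rescan.
  Max of remaining elements: 41
  New max = max(51, 41) = 51

Answer: 51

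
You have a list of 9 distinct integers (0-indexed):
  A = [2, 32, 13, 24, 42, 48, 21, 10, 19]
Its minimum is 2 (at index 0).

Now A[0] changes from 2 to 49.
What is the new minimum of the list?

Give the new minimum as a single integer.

Answer: 10

Derivation:
Old min = 2 (at index 0)
Change: A[0] 2 -> 49
Changed element WAS the min. Need to check: is 49 still <= all others?
  Min of remaining elements: 10
  New min = min(49, 10) = 10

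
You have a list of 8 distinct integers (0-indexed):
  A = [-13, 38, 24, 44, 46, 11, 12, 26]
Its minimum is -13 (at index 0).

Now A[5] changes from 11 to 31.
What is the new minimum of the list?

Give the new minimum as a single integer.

Answer: -13

Derivation:
Old min = -13 (at index 0)
Change: A[5] 11 -> 31
Changed element was NOT the old min.
  New min = min(old_min, new_val) = min(-13, 31) = -13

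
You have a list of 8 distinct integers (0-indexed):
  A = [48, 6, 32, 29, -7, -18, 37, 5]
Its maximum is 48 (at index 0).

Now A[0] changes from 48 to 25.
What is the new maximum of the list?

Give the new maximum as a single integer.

Answer: 37

Derivation:
Old max = 48 (at index 0)
Change: A[0] 48 -> 25
Changed element WAS the max -> may need rescan.
  Max of remaining elements: 37
  New max = max(25, 37) = 37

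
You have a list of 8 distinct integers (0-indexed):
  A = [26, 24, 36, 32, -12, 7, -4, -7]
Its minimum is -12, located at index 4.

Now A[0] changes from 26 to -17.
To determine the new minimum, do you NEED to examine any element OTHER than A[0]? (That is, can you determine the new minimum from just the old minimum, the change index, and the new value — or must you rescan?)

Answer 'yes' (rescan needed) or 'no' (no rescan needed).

Old min = -12 at index 4
Change at index 0: 26 -> -17
Index 0 was NOT the min. New min = min(-12, -17). No rescan of other elements needed.
Needs rescan: no

Answer: no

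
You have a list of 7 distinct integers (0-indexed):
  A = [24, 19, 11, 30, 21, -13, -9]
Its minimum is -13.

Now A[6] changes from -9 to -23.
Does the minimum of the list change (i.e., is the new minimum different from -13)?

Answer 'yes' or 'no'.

Old min = -13
Change: A[6] -9 -> -23
Changed element was NOT the min; min changes only if -23 < -13.
New min = -23; changed? yes

Answer: yes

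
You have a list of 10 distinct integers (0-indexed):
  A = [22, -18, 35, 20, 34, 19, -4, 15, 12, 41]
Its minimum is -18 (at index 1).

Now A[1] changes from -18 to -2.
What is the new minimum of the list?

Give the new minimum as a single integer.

Old min = -18 (at index 1)
Change: A[1] -18 -> -2
Changed element WAS the min. Need to check: is -2 still <= all others?
  Min of remaining elements: -4
  New min = min(-2, -4) = -4

Answer: -4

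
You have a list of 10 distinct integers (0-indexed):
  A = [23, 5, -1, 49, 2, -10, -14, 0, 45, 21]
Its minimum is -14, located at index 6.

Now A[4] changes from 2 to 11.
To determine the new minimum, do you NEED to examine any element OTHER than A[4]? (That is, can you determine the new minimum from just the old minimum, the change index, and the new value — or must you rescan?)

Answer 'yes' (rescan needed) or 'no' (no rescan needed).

Old min = -14 at index 6
Change at index 4: 2 -> 11
Index 4 was NOT the min. New min = min(-14, 11). No rescan of other elements needed.
Needs rescan: no

Answer: no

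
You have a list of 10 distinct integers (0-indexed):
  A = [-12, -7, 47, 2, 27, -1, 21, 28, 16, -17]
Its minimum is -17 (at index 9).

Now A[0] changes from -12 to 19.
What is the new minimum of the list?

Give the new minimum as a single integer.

Old min = -17 (at index 9)
Change: A[0] -12 -> 19
Changed element was NOT the old min.
  New min = min(old_min, new_val) = min(-17, 19) = -17

Answer: -17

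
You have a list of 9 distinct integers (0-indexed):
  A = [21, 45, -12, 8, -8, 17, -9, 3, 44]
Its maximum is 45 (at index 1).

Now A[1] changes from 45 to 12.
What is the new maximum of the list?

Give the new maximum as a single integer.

Answer: 44

Derivation:
Old max = 45 (at index 1)
Change: A[1] 45 -> 12
Changed element WAS the max -> may need rescan.
  Max of remaining elements: 44
  New max = max(12, 44) = 44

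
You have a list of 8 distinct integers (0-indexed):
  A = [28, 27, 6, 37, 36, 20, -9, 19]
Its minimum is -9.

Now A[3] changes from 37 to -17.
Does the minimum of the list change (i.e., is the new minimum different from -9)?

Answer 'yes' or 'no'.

Old min = -9
Change: A[3] 37 -> -17
Changed element was NOT the min; min changes only if -17 < -9.
New min = -17; changed? yes

Answer: yes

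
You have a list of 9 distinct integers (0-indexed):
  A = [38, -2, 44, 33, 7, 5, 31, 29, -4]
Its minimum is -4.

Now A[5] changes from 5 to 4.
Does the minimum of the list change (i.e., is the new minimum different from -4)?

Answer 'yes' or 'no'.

Answer: no

Derivation:
Old min = -4
Change: A[5] 5 -> 4
Changed element was NOT the min; min changes only if 4 < -4.
New min = -4; changed? no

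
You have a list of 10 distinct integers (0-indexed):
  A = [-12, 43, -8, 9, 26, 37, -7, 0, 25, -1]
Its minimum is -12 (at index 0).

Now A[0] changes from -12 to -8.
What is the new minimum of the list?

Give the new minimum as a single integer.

Answer: -8

Derivation:
Old min = -12 (at index 0)
Change: A[0] -12 -> -8
Changed element WAS the min. Need to check: is -8 still <= all others?
  Min of remaining elements: -8
  New min = min(-8, -8) = -8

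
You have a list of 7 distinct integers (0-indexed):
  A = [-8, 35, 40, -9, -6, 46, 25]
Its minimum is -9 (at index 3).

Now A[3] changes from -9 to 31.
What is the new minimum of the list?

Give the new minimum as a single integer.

Old min = -9 (at index 3)
Change: A[3] -9 -> 31
Changed element WAS the min. Need to check: is 31 still <= all others?
  Min of remaining elements: -8
  New min = min(31, -8) = -8

Answer: -8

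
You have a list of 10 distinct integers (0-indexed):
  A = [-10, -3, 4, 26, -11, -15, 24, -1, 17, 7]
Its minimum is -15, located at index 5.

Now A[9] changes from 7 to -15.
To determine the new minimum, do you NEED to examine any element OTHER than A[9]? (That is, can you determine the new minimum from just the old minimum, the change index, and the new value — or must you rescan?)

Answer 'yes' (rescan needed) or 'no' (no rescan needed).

Old min = -15 at index 5
Change at index 9: 7 -> -15
Index 9 was NOT the min. New min = min(-15, -15). No rescan of other elements needed.
Needs rescan: no

Answer: no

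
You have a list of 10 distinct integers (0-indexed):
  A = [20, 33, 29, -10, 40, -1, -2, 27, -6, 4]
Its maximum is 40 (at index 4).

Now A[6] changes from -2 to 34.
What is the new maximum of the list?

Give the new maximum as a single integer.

Answer: 40

Derivation:
Old max = 40 (at index 4)
Change: A[6] -2 -> 34
Changed element was NOT the old max.
  New max = max(old_max, new_val) = max(40, 34) = 40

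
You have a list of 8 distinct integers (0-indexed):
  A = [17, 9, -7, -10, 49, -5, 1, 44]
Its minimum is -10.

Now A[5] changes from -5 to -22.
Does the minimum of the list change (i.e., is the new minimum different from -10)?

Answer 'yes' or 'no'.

Old min = -10
Change: A[5] -5 -> -22
Changed element was NOT the min; min changes only if -22 < -10.
New min = -22; changed? yes

Answer: yes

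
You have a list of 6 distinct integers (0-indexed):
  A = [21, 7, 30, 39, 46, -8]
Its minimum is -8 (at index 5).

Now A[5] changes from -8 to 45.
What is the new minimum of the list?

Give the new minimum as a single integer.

Old min = -8 (at index 5)
Change: A[5] -8 -> 45
Changed element WAS the min. Need to check: is 45 still <= all others?
  Min of remaining elements: 7
  New min = min(45, 7) = 7

Answer: 7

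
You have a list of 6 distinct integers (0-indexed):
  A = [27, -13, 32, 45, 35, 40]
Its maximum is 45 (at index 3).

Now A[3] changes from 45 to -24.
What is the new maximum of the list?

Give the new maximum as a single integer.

Answer: 40

Derivation:
Old max = 45 (at index 3)
Change: A[3] 45 -> -24
Changed element WAS the max -> may need rescan.
  Max of remaining elements: 40
  New max = max(-24, 40) = 40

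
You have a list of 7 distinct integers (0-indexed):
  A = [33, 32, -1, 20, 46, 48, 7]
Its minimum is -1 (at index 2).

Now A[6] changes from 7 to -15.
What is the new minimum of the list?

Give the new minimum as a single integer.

Old min = -1 (at index 2)
Change: A[6] 7 -> -15
Changed element was NOT the old min.
  New min = min(old_min, new_val) = min(-1, -15) = -15

Answer: -15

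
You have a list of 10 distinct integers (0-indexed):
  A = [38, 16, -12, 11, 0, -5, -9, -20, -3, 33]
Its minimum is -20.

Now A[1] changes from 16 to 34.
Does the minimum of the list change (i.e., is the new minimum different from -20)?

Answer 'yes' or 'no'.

Answer: no

Derivation:
Old min = -20
Change: A[1] 16 -> 34
Changed element was NOT the min; min changes only if 34 < -20.
New min = -20; changed? no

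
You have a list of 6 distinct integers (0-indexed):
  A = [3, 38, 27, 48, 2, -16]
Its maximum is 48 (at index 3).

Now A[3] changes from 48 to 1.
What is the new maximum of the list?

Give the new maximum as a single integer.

Answer: 38

Derivation:
Old max = 48 (at index 3)
Change: A[3] 48 -> 1
Changed element WAS the max -> may need rescan.
  Max of remaining elements: 38
  New max = max(1, 38) = 38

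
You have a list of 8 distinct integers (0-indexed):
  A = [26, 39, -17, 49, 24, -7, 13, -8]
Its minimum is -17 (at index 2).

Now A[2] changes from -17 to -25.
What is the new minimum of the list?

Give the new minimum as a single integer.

Old min = -17 (at index 2)
Change: A[2] -17 -> -25
Changed element WAS the min. Need to check: is -25 still <= all others?
  Min of remaining elements: -8
  New min = min(-25, -8) = -25

Answer: -25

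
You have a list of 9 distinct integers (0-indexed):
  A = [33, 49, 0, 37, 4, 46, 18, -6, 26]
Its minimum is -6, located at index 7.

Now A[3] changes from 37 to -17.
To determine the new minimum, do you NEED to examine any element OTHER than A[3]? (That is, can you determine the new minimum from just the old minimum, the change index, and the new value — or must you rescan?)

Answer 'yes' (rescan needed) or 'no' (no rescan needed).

Old min = -6 at index 7
Change at index 3: 37 -> -17
Index 3 was NOT the min. New min = min(-6, -17). No rescan of other elements needed.
Needs rescan: no

Answer: no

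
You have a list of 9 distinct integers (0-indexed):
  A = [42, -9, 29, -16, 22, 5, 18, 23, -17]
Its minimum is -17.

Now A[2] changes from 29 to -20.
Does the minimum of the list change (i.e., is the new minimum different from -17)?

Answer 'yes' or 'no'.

Old min = -17
Change: A[2] 29 -> -20
Changed element was NOT the min; min changes only if -20 < -17.
New min = -20; changed? yes

Answer: yes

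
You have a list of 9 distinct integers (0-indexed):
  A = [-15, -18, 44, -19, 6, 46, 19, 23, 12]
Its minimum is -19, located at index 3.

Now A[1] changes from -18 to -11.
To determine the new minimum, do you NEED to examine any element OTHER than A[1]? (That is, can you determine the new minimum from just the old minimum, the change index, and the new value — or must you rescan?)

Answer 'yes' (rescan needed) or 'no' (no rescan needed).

Old min = -19 at index 3
Change at index 1: -18 -> -11
Index 1 was NOT the min. New min = min(-19, -11). No rescan of other elements needed.
Needs rescan: no

Answer: no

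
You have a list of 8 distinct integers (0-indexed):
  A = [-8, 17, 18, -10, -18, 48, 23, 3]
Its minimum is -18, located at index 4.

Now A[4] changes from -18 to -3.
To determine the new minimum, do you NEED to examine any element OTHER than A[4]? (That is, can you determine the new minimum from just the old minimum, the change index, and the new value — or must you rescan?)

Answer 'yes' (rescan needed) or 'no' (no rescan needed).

Answer: yes

Derivation:
Old min = -18 at index 4
Change at index 4: -18 -> -3
Index 4 WAS the min and new value -3 > old min -18. Must rescan other elements to find the new min.
Needs rescan: yes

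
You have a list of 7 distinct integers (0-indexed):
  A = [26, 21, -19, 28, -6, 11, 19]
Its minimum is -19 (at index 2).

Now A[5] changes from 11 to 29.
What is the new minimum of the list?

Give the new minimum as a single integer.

Answer: -19

Derivation:
Old min = -19 (at index 2)
Change: A[5] 11 -> 29
Changed element was NOT the old min.
  New min = min(old_min, new_val) = min(-19, 29) = -19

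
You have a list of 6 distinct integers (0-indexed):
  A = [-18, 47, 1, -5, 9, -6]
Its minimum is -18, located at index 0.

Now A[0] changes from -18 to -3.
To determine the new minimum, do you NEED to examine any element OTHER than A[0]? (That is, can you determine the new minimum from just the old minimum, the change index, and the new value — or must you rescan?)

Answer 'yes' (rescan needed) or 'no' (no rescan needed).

Old min = -18 at index 0
Change at index 0: -18 -> -3
Index 0 WAS the min and new value -3 > old min -18. Must rescan other elements to find the new min.
Needs rescan: yes

Answer: yes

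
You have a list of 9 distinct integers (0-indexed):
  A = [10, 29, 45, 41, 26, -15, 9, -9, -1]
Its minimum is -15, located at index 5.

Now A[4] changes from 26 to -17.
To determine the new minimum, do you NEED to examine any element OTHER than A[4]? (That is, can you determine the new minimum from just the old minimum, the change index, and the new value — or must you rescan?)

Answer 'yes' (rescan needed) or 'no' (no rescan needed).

Old min = -15 at index 5
Change at index 4: 26 -> -17
Index 4 was NOT the min. New min = min(-15, -17). No rescan of other elements needed.
Needs rescan: no

Answer: no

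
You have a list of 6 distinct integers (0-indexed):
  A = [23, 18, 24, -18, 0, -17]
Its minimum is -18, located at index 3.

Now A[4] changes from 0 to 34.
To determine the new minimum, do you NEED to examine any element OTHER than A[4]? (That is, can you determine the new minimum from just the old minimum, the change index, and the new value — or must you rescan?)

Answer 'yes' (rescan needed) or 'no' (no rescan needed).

Old min = -18 at index 3
Change at index 4: 0 -> 34
Index 4 was NOT the min. New min = min(-18, 34). No rescan of other elements needed.
Needs rescan: no

Answer: no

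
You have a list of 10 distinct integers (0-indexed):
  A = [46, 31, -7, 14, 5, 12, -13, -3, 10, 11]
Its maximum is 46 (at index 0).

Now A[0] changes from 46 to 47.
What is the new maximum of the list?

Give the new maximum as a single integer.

Old max = 46 (at index 0)
Change: A[0] 46 -> 47
Changed element WAS the max -> may need rescan.
  Max of remaining elements: 31
  New max = max(47, 31) = 47

Answer: 47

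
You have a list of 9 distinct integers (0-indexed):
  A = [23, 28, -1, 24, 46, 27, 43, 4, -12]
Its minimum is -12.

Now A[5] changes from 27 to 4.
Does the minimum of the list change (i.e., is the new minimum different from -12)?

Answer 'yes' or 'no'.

Answer: no

Derivation:
Old min = -12
Change: A[5] 27 -> 4
Changed element was NOT the min; min changes only if 4 < -12.
New min = -12; changed? no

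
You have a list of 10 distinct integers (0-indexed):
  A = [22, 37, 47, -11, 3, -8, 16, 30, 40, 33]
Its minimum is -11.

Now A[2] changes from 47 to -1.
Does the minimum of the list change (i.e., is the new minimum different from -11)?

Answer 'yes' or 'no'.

Answer: no

Derivation:
Old min = -11
Change: A[2] 47 -> -1
Changed element was NOT the min; min changes only if -1 < -11.
New min = -11; changed? no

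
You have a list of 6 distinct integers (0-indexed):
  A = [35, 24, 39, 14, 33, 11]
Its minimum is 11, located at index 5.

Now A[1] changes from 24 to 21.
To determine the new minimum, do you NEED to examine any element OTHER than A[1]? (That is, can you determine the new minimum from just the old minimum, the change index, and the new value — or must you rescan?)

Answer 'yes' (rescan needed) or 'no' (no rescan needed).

Answer: no

Derivation:
Old min = 11 at index 5
Change at index 1: 24 -> 21
Index 1 was NOT the min. New min = min(11, 21). No rescan of other elements needed.
Needs rescan: no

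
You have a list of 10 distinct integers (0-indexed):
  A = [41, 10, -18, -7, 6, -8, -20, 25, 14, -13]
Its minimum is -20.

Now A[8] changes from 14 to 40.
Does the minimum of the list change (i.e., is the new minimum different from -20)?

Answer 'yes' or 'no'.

Old min = -20
Change: A[8] 14 -> 40
Changed element was NOT the min; min changes only if 40 < -20.
New min = -20; changed? no

Answer: no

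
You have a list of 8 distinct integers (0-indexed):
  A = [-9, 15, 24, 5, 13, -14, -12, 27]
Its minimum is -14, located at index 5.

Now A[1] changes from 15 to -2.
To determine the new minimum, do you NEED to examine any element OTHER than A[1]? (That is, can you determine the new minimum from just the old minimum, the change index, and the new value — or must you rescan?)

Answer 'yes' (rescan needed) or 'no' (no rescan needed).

Old min = -14 at index 5
Change at index 1: 15 -> -2
Index 1 was NOT the min. New min = min(-14, -2). No rescan of other elements needed.
Needs rescan: no

Answer: no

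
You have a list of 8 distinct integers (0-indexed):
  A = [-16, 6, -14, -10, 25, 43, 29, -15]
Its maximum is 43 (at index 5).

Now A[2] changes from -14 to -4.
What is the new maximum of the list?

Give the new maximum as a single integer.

Old max = 43 (at index 5)
Change: A[2] -14 -> -4
Changed element was NOT the old max.
  New max = max(old_max, new_val) = max(43, -4) = 43

Answer: 43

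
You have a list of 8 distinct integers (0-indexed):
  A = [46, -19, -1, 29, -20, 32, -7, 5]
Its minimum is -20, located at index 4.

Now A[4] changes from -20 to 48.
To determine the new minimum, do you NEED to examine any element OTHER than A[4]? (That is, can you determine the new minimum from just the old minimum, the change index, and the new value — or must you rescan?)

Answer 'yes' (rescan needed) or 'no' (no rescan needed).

Old min = -20 at index 4
Change at index 4: -20 -> 48
Index 4 WAS the min and new value 48 > old min -20. Must rescan other elements to find the new min.
Needs rescan: yes

Answer: yes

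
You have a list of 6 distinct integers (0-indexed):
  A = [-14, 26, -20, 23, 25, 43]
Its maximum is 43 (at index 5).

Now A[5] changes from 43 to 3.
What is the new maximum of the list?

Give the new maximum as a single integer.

Answer: 26

Derivation:
Old max = 43 (at index 5)
Change: A[5] 43 -> 3
Changed element WAS the max -> may need rescan.
  Max of remaining elements: 26
  New max = max(3, 26) = 26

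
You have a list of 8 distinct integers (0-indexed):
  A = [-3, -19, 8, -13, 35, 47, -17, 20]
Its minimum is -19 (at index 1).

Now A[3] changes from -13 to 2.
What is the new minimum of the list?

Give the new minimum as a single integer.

Old min = -19 (at index 1)
Change: A[3] -13 -> 2
Changed element was NOT the old min.
  New min = min(old_min, new_val) = min(-19, 2) = -19

Answer: -19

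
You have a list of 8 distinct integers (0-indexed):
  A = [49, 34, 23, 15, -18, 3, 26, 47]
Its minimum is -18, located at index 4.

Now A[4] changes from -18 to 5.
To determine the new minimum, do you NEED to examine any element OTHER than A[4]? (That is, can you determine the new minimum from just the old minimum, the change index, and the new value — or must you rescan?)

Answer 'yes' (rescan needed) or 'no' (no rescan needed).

Old min = -18 at index 4
Change at index 4: -18 -> 5
Index 4 WAS the min and new value 5 > old min -18. Must rescan other elements to find the new min.
Needs rescan: yes

Answer: yes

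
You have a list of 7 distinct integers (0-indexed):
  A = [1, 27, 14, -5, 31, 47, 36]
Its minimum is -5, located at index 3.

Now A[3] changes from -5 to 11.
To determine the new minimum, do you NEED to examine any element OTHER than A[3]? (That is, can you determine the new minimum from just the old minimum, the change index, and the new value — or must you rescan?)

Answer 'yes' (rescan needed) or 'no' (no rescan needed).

Answer: yes

Derivation:
Old min = -5 at index 3
Change at index 3: -5 -> 11
Index 3 WAS the min and new value 11 > old min -5. Must rescan other elements to find the new min.
Needs rescan: yes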